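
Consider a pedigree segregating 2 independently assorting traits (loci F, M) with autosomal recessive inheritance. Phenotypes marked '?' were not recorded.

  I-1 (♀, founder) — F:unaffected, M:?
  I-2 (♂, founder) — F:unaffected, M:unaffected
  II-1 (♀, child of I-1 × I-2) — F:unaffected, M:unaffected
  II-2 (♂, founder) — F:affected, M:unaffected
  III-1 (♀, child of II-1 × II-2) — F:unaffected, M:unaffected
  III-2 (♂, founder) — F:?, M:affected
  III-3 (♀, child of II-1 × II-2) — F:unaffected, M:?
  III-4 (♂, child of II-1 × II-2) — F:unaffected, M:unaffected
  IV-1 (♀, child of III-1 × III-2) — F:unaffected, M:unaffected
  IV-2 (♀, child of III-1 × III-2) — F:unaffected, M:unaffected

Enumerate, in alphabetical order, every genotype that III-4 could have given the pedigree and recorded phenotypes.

F/I-1 un ·: FF|Ff
F/I-2 un ·: FF|Ff
F/II-1 un I-1×I-2: FF|Ff
F/II-2 aff ·: ff
F/III-1 un II-1×II-2: Ff
F/III-2 ? ·: FF|Ff|ff
F/III-3 un II-1×II-2: Ff
F/III-4 un II-1×II-2: Ff
F/IV-1 un III-1×III-2: FF|Ff
F/IV-2 un III-1×III-2: FF|Ff
⇒ F over [I-1,I-2,II-1,II-2,III-1,III-2,III-3,III-4,IV-1,IV-2]: 63 consistent
M/I-1 ? ·: MM|Mm|mm
M/I-2 un ·: MM|Mm
M/II-1 un I-1×I-2: MM|Mm
M/II-2 un ·: MM|Mm
M/III-1 un II-1×II-2: MM|Mm
M/III-2 aff ·: mm
M/III-3 ? II-1×II-2: MM|Mm|mm
M/III-4 un II-1×II-2: MM|Mm
M/IV-1 un III-1×III-2: Mm
M/IV-2 un III-1×III-2: Mm
⇒ M over [I-1,I-2,II-1,II-2,III-1,III-2,III-3,III-4,IV-1,IV-2]: 136 consistent

III-4 ∈ {Ff MM, Ff Mm}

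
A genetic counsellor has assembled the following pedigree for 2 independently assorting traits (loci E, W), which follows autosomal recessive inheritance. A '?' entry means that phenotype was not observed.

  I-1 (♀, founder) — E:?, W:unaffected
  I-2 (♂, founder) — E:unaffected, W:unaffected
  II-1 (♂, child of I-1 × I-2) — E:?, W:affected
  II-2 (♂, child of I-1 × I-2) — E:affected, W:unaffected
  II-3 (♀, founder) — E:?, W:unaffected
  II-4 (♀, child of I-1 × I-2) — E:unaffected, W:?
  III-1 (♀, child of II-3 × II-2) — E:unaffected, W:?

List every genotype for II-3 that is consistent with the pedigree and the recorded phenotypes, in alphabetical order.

E/I-1 ? ·: Ee|ee
E/I-2 un ·: Ee
E/II-1 ? I-1×I-2: EE|Ee|ee
E/II-2 aff I-1×I-2: ee
E/II-3 ? ·: EE|Ee
E/II-4 un I-1×I-2: EE|Ee
E/III-1 un II-3×II-2: Ee
⇒ E over [I-1,I-2,II-1,II-2,II-3,II-4,III-1]: 16 consistent
W/I-1 un ·: Ww
W/I-2 un ·: Ww
W/II-1 aff I-1×I-2: ww
W/II-2 un I-1×I-2: WW|Ww
W/II-3 un ·: WW|Ww
W/II-4 ? I-1×I-2: WW|Ww|ww
W/III-1 ? II-3×II-2: WW|Ww|ww
⇒ W over [I-1,I-2,II-1,II-2,II-3,II-4,III-1]: 24 consistent

II-3 ∈ {EE WW, EE Ww, Ee WW, Ee Ww}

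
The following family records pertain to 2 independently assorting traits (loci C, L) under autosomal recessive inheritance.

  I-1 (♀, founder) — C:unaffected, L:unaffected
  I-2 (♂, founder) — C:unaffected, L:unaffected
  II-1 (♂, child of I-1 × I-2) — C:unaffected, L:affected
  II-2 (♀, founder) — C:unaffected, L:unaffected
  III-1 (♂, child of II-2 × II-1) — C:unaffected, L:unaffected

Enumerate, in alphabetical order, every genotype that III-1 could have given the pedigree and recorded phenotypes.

C/I-1 un ·: CC|Cc
C/I-2 un ·: CC|Cc
C/II-1 un I-1×I-2: CC|Cc
C/II-2 un ·: CC|Cc
C/III-1 un II-2×II-1: CC|Cc
⇒ C over [I-1,I-2,II-1,II-2,III-1]: 24 consistent
L/I-1 un ·: Ll
L/I-2 un ·: Ll
L/II-1 aff I-1×I-2: ll
L/II-2 un ·: LL|Ll
L/III-1 un II-2×II-1: Ll
⇒ L over [I-1,I-2,II-1,II-2,III-1]: 2 consistent

III-1 ∈ {CC Ll, Cc Ll}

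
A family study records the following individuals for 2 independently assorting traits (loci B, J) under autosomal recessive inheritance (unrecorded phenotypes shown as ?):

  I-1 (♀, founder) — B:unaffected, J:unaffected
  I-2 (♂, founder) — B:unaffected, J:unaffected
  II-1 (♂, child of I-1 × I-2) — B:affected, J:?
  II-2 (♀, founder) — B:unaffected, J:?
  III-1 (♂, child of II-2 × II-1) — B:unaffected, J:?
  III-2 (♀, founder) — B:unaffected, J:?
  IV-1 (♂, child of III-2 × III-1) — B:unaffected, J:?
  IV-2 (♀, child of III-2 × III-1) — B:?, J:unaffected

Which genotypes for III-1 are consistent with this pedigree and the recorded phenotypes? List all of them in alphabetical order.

III-1 ∈ {Bb JJ, Bb Jj, Bb jj}

B/I-1 un ·: Bb
B/I-2 un ·: Bb
B/II-1 aff I-1×I-2: bb
B/II-2 un ·: BB|Bb
B/III-1 un II-2×II-1: Bb
B/III-2 un ·: BB|Bb
B/IV-1 un III-2×III-1: BB|Bb
B/IV-2 ? III-2×III-1: BB|Bb|bb
⇒ B over [I-1,I-2,II-1,II-2,III-1,III-2,IV-1,IV-2]: 20 consistent
J/I-1 un ·: JJ|Jj
J/I-2 un ·: JJ|Jj
J/II-1 ? I-1×I-2: JJ|Jj|jj
J/II-2 ? ·: JJ|Jj|jj
J/III-1 ? II-2×II-1: JJ|Jj|jj
J/III-2 ? ·: JJ|Jj|jj
J/IV-1 ? III-2×III-1: JJ|Jj|jj
J/IV-2 un III-2×III-1: JJ|Jj
⇒ J over [I-1,I-2,II-1,II-2,III-1,III-2,IV-1,IV-2]: 336 consistent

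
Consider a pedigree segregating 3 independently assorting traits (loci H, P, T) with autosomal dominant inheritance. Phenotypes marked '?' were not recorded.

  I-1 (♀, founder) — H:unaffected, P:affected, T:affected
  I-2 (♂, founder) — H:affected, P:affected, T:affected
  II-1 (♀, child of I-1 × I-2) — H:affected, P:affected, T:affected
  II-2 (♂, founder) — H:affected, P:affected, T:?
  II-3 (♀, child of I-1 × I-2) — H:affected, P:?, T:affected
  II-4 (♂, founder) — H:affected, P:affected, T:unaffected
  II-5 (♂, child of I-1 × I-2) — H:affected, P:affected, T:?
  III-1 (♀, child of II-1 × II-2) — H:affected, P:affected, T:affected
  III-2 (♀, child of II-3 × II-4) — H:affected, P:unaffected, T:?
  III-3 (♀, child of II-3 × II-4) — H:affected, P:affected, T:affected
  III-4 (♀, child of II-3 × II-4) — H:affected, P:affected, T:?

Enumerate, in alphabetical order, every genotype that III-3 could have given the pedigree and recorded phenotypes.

H/I-1 un ·: hh
H/I-2 aff ·: Hh|HH
H/II-1 aff I-1×I-2: Hh
H/II-2 aff ·: Hh|HH
H/II-3 aff I-1×I-2: Hh
H/II-4 aff ·: Hh|HH
H/II-5 aff I-1×I-2: Hh
H/III-1 aff II-1×II-2: Hh|HH
H/III-2 aff II-3×II-4: Hh|HH
H/III-3 aff II-3×II-4: Hh|HH
H/III-4 aff II-3×II-4: Hh|HH
⇒ H over [I-1,I-2,II-1,II-2,II-3,II-4,II-5,III-1,III-2,III-3,III-4]: 128 consistent
P/I-1 aff ·: Pp|PP
P/I-2 aff ·: Pp|PP
P/II-1 aff I-1×I-2: Pp|PP
P/II-2 aff ·: Pp|PP
P/II-3 ? I-1×I-2: pp|Pp
P/II-4 aff ·: Pp
P/II-5 aff I-1×I-2: Pp|PP
P/III-1 aff II-1×II-2: Pp|PP
P/III-2 un II-3×II-4: pp
P/III-3 aff II-3×II-4: Pp|PP
P/III-4 aff II-3×II-4: Pp|PP
⇒ P over [I-1,I-2,II-1,II-2,II-3,II-4,II-5,III-1,III-2,III-3,III-4]: 182 consistent
T/I-1 aff ·: Tt|TT
T/I-2 aff ·: Tt|TT
T/II-1 aff I-1×I-2: Tt|TT
T/II-2 ? ·: tt|Tt|TT
T/II-3 aff I-1×I-2: Tt|TT
T/II-4 un ·: tt
T/II-5 ? I-1×I-2: tt|Tt|TT
T/III-1 aff II-1×II-2: Tt|TT
T/III-2 ? II-3×II-4: tt|Tt
T/III-3 aff II-3×II-4: Tt
T/III-4 ? II-3×II-4: tt|Tt
⇒ T over [I-1,I-2,II-1,II-2,II-3,II-4,II-5,III-1,III-2,III-3,III-4]: 319 consistent

III-3 ∈ {HH PP Tt, HH Pp Tt, Hh PP Tt, Hh Pp Tt}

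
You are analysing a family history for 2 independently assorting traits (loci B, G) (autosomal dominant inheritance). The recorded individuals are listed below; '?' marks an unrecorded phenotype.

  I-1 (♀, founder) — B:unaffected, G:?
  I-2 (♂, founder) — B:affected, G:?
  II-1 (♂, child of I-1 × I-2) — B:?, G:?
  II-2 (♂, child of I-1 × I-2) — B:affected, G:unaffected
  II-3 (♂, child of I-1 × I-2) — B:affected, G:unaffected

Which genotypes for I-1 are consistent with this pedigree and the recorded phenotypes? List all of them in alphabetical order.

I-1 ∈ {bb Gg, bb gg}

B/I-1 un ·: bb
B/I-2 aff ·: Bb|BB
B/II-1 ? I-1×I-2: bb|Bb
B/II-2 aff I-1×I-2: Bb
B/II-3 aff I-1×I-2: Bb
⇒ B over [I-1,I-2,II-1,II-2,II-3]: 3 consistent
G/I-1 ? ·: gg|Gg
G/I-2 ? ·: gg|Gg
G/II-1 ? I-1×I-2: gg|Gg|GG
G/II-2 un I-1×I-2: gg
G/II-3 un I-1×I-2: gg
⇒ G over [I-1,I-2,II-1,II-2,II-3]: 8 consistent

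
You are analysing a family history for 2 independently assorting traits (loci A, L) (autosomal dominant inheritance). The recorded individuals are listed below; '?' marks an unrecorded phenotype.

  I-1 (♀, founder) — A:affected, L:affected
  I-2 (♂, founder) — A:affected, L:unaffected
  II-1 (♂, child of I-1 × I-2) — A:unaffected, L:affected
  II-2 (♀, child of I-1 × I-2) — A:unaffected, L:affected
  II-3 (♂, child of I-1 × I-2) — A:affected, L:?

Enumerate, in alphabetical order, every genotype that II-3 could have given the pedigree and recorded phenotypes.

II-3 ∈ {AA Ll, AA ll, Aa Ll, Aa ll}

A/I-1 aff ·: Aa
A/I-2 aff ·: Aa
A/II-1 un I-1×I-2: aa
A/II-2 un I-1×I-2: aa
A/II-3 aff I-1×I-2: Aa|AA
⇒ A over [I-1,I-2,II-1,II-2,II-3]: 2 consistent
L/I-1 aff ·: Ll|LL
L/I-2 un ·: ll
L/II-1 aff I-1×I-2: Ll
L/II-2 aff I-1×I-2: Ll
L/II-3 ? I-1×I-2: ll|Ll
⇒ L over [I-1,I-2,II-1,II-2,II-3]: 3 consistent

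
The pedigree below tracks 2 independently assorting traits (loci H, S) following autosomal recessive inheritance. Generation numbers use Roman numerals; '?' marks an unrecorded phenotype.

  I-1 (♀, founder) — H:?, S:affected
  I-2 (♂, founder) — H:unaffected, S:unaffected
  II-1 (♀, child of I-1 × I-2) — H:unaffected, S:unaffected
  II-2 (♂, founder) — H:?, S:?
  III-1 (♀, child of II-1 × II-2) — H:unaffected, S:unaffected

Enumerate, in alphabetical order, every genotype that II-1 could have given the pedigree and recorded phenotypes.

H/I-1 ? ·: HH|Hh|hh
H/I-2 un ·: HH|Hh
H/II-1 un I-1×I-2: HH|Hh
H/II-2 ? ·: HH|Hh|hh
H/III-1 un II-1×II-2: HH|Hh
⇒ H over [I-1,I-2,II-1,II-2,III-1]: 41 consistent
S/I-1 aff ·: ss
S/I-2 un ·: SS|Ss
S/II-1 un I-1×I-2: Ss
S/II-2 ? ·: SS|Ss|ss
S/III-1 un II-1×II-2: SS|Ss
⇒ S over [I-1,I-2,II-1,II-2,III-1]: 10 consistent

II-1 ∈ {HH Ss, Hh Ss}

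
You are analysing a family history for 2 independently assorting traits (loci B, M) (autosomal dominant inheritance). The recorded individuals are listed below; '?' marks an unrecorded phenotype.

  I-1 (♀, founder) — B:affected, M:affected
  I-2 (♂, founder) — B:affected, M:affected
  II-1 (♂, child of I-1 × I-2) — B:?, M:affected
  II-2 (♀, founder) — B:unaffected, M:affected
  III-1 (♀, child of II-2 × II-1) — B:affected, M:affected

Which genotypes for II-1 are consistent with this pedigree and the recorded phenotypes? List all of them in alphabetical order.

B/I-1 aff ·: Bb|BB
B/I-2 aff ·: Bb|BB
B/II-1 ? I-1×I-2: Bb|BB
B/II-2 un ·: bb
B/III-1 aff II-2×II-1: Bb
⇒ B over [I-1,I-2,II-1,II-2,III-1]: 7 consistent
M/I-1 aff ·: Mm|MM
M/I-2 aff ·: Mm|MM
M/II-1 aff I-1×I-2: Mm|MM
M/II-2 aff ·: Mm|MM
M/III-1 aff II-2×II-1: Mm|MM
⇒ M over [I-1,I-2,II-1,II-2,III-1]: 24 consistent

II-1 ∈ {BB MM, BB Mm, Bb MM, Bb Mm}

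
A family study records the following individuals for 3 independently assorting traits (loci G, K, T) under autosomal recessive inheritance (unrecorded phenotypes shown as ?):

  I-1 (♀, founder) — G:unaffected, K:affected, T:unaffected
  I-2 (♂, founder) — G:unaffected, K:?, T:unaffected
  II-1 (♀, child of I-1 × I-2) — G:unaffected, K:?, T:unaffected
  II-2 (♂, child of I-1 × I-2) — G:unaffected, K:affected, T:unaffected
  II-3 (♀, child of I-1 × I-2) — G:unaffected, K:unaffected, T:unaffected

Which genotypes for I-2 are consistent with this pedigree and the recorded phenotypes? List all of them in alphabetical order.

I-2 ∈ {GG Kk TT, GG Kk Tt, Gg Kk TT, Gg Kk Tt}

G/I-1 un ·: GG|Gg
G/I-2 un ·: GG|Gg
G/II-1 un I-1×I-2: GG|Gg
G/II-2 un I-1×I-2: GG|Gg
G/II-3 un I-1×I-2: GG|Gg
⇒ G over [I-1,I-2,II-1,II-2,II-3]: 25 consistent
K/I-1 aff ·: kk
K/I-2 ? ·: Kk
K/II-1 ? I-1×I-2: Kk|kk
K/II-2 aff I-1×I-2: kk
K/II-3 un I-1×I-2: Kk
⇒ K over [I-1,I-2,II-1,II-2,II-3]: 2 consistent
T/I-1 un ·: TT|Tt
T/I-2 un ·: TT|Tt
T/II-1 un I-1×I-2: TT|Tt
T/II-2 un I-1×I-2: TT|Tt
T/II-3 un I-1×I-2: TT|Tt
⇒ T over [I-1,I-2,II-1,II-2,II-3]: 25 consistent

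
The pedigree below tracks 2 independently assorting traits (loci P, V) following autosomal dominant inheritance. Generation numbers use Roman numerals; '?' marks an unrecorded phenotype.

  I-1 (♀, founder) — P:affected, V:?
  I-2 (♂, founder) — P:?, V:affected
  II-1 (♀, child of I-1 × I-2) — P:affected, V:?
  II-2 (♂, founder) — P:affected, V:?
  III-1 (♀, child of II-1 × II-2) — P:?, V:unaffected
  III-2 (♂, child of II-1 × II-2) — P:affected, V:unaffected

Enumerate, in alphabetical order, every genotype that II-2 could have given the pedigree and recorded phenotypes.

II-2 ∈ {PP Vv, PP vv, Pp Vv, Pp vv}

P/I-1 aff ·: Pp|PP
P/I-2 ? ·: pp|Pp|PP
P/II-1 aff I-1×I-2: Pp|PP
P/II-2 aff ·: Pp|PP
P/III-1 ? II-1×II-2: pp|Pp|PP
P/III-2 aff II-1×II-2: Pp|PP
⇒ P over [I-1,I-2,II-1,II-2,III-1,III-2]: 70 consistent
V/I-1 ? ·: vv|Vv|VV
V/I-2 aff ·: Vv|VV
V/II-1 ? I-1×I-2: vv|Vv
V/II-2 ? ·: vv|Vv
V/III-1 un II-1×II-2: vv
V/III-2 un II-1×II-2: vv
⇒ V over [I-1,I-2,II-1,II-2,III-1,III-2]: 14 consistent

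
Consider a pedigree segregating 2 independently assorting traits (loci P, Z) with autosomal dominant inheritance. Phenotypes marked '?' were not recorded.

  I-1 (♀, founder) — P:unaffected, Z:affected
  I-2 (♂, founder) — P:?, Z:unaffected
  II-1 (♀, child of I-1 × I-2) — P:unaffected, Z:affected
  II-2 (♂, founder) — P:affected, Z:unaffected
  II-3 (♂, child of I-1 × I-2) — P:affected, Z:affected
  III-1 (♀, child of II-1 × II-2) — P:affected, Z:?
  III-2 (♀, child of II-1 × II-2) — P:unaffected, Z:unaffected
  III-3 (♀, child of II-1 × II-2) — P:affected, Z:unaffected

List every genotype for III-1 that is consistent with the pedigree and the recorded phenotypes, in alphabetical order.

III-1 ∈ {Pp Zz, Pp zz}

P/I-1 un ·: pp
P/I-2 ? ·: Pp
P/II-1 un I-1×I-2: pp
P/II-2 aff ·: Pp
P/II-3 aff I-1×I-2: Pp
P/III-1 aff II-1×II-2: Pp
P/III-2 un II-1×II-2: pp
P/III-3 aff II-1×II-2: Pp
⇒ P over [I-1,I-2,II-1,II-2,II-3,III-1,III-2,III-3]: 1 consistent
Z/I-1 aff ·: Zz|ZZ
Z/I-2 un ·: zz
Z/II-1 aff I-1×I-2: Zz
Z/II-2 un ·: zz
Z/II-3 aff I-1×I-2: Zz
Z/III-1 ? II-1×II-2: zz|Zz
Z/III-2 un II-1×II-2: zz
Z/III-3 un II-1×II-2: zz
⇒ Z over [I-1,I-2,II-1,II-2,II-3,III-1,III-2,III-3]: 4 consistent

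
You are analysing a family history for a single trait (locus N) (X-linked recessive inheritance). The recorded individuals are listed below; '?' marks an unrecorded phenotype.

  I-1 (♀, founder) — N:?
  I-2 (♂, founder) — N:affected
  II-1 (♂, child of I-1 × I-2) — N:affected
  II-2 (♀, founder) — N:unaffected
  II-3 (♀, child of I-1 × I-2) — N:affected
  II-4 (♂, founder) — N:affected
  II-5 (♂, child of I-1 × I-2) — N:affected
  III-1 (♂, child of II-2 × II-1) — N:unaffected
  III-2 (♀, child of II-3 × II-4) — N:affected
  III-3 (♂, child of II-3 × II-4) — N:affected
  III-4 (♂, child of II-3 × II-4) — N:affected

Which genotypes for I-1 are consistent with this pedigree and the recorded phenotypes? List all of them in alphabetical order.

I-1 ∈ {X^NX^n, X^nX^n}

N/I-1 ? ·: X^NX^n|X^nX^n
N/I-2 aff ·: X^nY
N/II-1 aff I-1×I-2: X^nY
N/II-2 un ·: X^NX^N|X^NX^n
N/II-3 aff I-1×I-2: X^nX^n
N/II-4 aff ·: X^nY
N/II-5 aff I-1×I-2: X^nY
N/III-1 un II-2×II-1: X^NY
N/III-2 aff II-3×II-4: X^nX^n
N/III-3 aff II-3×II-4: X^nY
N/III-4 aff II-3×II-4: X^nY
⇒ N over [I-1,I-2,II-1,II-2,II-3,II-4,II-5,III-1,III-2,III-3,III-4]: 4 consistent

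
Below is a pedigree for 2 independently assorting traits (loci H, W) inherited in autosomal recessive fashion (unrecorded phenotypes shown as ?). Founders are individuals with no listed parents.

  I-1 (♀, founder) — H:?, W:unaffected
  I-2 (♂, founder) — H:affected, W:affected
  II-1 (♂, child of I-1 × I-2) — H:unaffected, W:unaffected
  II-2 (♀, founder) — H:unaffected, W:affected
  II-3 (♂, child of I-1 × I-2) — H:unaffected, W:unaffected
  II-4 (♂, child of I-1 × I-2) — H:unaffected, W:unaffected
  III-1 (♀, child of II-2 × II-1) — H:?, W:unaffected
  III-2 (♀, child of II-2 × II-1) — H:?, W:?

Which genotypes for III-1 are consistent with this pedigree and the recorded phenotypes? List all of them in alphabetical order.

III-1 ∈ {HH Ww, Hh Ww, hh Ww}

H/I-1 ? ·: HH|Hh
H/I-2 aff ·: hh
H/II-1 un I-1×I-2: Hh
H/II-2 un ·: HH|Hh
H/II-3 un I-1×I-2: Hh
H/II-4 un I-1×I-2: Hh
H/III-1 ? II-2×II-1: HH|Hh|hh
H/III-2 ? II-2×II-1: HH|Hh|hh
⇒ H over [I-1,I-2,II-1,II-2,II-3,II-4,III-1,III-2]: 26 consistent
W/I-1 un ·: WW|Ww
W/I-2 aff ·: ww
W/II-1 un I-1×I-2: Ww
W/II-2 aff ·: ww
W/II-3 un I-1×I-2: Ww
W/II-4 un I-1×I-2: Ww
W/III-1 un II-2×II-1: Ww
W/III-2 ? II-2×II-1: Ww|ww
⇒ W over [I-1,I-2,II-1,II-2,II-3,II-4,III-1,III-2]: 4 consistent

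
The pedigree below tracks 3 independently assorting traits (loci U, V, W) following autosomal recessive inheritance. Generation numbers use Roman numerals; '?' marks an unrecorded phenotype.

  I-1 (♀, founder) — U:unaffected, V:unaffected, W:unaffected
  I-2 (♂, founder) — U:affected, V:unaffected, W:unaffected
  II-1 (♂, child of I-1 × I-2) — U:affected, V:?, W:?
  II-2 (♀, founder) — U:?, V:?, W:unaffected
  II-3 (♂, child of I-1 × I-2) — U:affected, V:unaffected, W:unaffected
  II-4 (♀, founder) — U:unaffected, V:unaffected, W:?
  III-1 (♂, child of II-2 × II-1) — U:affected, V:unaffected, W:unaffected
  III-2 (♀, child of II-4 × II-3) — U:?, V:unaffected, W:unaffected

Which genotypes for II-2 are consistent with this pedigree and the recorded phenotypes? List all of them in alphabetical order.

II-2 ∈ {Uu VV WW, Uu VV Ww, Uu Vv WW, Uu Vv Ww, Uu vv WW, Uu vv Ww, uu VV WW, uu VV Ww, uu Vv WW, uu Vv Ww, uu vv WW, uu vv Ww}

U/I-1 un ·: Uu
U/I-2 aff ·: uu
U/II-1 aff I-1×I-2: uu
U/II-2 ? ·: Uu|uu
U/II-3 aff I-1×I-2: uu
U/II-4 un ·: UU|Uu
U/III-1 aff II-2×II-1: uu
U/III-2 ? II-4×II-3: Uu|uu
⇒ U over [I-1,I-2,II-1,II-2,II-3,II-4,III-1,III-2]: 6 consistent
V/I-1 un ·: VV|Vv
V/I-2 un ·: VV|Vv
V/II-1 ? I-1×I-2: VV|Vv|vv
V/II-2 ? ·: VV|Vv|vv
V/II-3 un I-1×I-2: VV|Vv
V/II-4 un ·: VV|Vv
V/III-1 un II-2×II-1: VV|Vv
V/III-2 un II-4×II-3: VV|Vv
⇒ V over [I-1,I-2,II-1,II-2,II-3,II-4,III-1,III-2]: 215 consistent
W/I-1 un ·: WW|Ww
W/I-2 un ·: WW|Ww
W/II-1 ? I-1×I-2: WW|Ww|ww
W/II-2 un ·: WW|Ww
W/II-3 un I-1×I-2: WW|Ww
W/II-4 ? ·: WW|Ww|ww
W/III-1 un II-2×II-1: WW|Ww
W/III-2 un II-4×II-3: WW|Ww
⇒ W over [I-1,I-2,II-1,II-2,II-3,II-4,III-1,III-2]: 219 consistent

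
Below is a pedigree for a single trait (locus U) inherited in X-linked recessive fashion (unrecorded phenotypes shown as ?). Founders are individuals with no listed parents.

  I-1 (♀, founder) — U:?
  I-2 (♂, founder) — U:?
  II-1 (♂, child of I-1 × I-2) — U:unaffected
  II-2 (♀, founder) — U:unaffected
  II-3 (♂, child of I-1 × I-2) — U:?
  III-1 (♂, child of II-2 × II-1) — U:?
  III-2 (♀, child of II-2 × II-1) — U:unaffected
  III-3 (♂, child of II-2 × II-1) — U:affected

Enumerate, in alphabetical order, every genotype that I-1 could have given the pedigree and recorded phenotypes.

U/I-1 ? ·: X^UX^U|X^UX^u
U/I-2 ? ·: X^UY|X^uY
U/II-1 un I-1×I-2: X^UY
U/II-2 un ·: X^UX^u
U/II-3 ? I-1×I-2: X^UY|X^uY
U/III-1 ? II-2×II-1: X^UY|X^uY
U/III-2 un II-2×II-1: X^UX^U|X^UX^u
U/III-3 aff II-2×II-1: X^uY
⇒ U over [I-1,I-2,II-1,II-2,II-3,III-1,III-2,III-3]: 24 consistent

I-1 ∈ {X^UX^U, X^UX^u}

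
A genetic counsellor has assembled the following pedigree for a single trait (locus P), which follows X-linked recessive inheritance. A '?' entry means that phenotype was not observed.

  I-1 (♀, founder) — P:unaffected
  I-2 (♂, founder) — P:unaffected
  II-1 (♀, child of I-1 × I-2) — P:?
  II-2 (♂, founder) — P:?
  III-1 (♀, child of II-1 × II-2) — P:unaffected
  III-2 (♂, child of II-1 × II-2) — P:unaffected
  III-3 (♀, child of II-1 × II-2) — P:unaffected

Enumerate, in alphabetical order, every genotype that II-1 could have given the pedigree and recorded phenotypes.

II-1 ∈ {X^PX^P, X^PX^p}

P/I-1 un ·: X^PX^P|X^PX^p
P/I-2 un ·: X^PY
P/II-1 ? I-1×I-2: X^PX^P|X^PX^p
P/II-2 ? ·: X^PY|X^pY
P/III-1 un II-1×II-2: X^PX^P|X^PX^p
P/III-2 un II-1×II-2: X^PY
P/III-3 un II-1×II-2: X^PX^P|X^PX^p
⇒ P over [I-1,I-2,II-1,II-2,III-1,III-2,III-3]: 9 consistent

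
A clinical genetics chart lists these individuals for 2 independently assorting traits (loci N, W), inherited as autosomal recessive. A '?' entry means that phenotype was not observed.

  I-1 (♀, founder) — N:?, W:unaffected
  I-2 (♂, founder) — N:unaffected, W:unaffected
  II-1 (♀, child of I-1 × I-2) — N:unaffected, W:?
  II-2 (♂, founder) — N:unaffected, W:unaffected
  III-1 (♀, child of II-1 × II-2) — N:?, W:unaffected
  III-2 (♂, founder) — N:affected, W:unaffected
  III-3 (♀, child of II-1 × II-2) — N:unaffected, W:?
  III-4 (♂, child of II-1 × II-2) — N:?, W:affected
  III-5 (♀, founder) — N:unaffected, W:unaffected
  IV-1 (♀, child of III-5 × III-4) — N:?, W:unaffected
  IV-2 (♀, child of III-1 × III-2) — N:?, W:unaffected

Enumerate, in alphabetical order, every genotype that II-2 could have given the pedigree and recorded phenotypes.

II-2 ∈ {NN Ww, Nn Ww}

N/I-1 ? ·: NN|Nn|nn
N/I-2 un ·: NN|Nn
N/II-1 un I-1×I-2: NN|Nn
N/II-2 un ·: NN|Nn
N/III-1 ? II-1×II-2: NN|Nn|nn
N/III-2 aff ·: nn
N/III-3 un II-1×II-2: NN|Nn
N/III-4 ? II-1×II-2: NN|Nn|nn
N/III-5 un ·: NN|Nn
N/IV-1 ? III-5×III-4: NN|Nn|nn
N/IV-2 ? III-1×III-2: Nn|nn
⇒ N over [I-1,I-2,II-1,II-2,III-1,III-2,III-3,III-4,III-5,IV-1,IV-2]: 884 consistent
W/I-1 un ·: WW|Ww
W/I-2 un ·: WW|Ww
W/II-1 ? I-1×I-2: Ww|ww
W/II-2 un ·: Ww
W/III-1 un II-1×II-2: WW|Ww
W/III-2 un ·: WW|Ww
W/III-3 ? II-1×II-2: WW|Ww|ww
W/III-4 aff II-1×II-2: ww
W/III-5 un ·: WW|Ww
W/IV-1 un III-5×III-4: Ww
W/IV-2 un III-1×III-2: WW|Ww
⇒ W over [I-1,I-2,II-1,II-2,III-1,III-2,III-3,III-4,III-5,IV-1,IV-2]: 142 consistent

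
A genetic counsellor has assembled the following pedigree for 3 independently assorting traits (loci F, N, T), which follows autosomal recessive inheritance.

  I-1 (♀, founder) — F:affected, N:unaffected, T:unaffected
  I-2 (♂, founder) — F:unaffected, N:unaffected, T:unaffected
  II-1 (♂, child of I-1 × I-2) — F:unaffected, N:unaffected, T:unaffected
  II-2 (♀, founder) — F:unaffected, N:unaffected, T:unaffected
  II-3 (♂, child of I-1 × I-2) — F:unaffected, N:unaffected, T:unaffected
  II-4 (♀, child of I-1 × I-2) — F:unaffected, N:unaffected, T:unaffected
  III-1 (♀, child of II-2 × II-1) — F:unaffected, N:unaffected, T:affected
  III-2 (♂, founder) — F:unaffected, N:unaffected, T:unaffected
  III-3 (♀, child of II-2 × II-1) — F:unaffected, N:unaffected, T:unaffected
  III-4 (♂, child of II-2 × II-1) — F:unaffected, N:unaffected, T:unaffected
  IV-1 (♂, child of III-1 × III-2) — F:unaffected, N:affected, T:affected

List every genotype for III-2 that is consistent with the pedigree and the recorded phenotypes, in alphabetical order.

F/I-1 aff ·: ff
F/I-2 un ·: FF|Ff
F/II-1 un I-1×I-2: Ff
F/II-2 un ·: FF|Ff
F/II-3 un I-1×I-2: Ff
F/II-4 un I-1×I-2: Ff
F/III-1 un II-2×II-1: FF|Ff
F/III-2 un ·: FF|Ff
F/III-3 un II-2×II-1: FF|Ff
F/III-4 un II-2×II-1: FF|Ff
F/IV-1 un III-1×III-2: FF|Ff
⇒ F over [I-1,I-2,II-1,II-2,II-3,II-4,III-1,III-2,III-3,III-4,IV-1]: 112 consistent
N/I-1 un ·: NN|Nn
N/I-2 un ·: NN|Nn
N/II-1 un I-1×I-2: NN|Nn
N/II-2 un ·: NN|Nn
N/II-3 un I-1×I-2: NN|Nn
N/II-4 un I-1×I-2: NN|Nn
N/III-1 un II-2×II-1: Nn
N/III-2 un ·: Nn
N/III-3 un II-2×II-1: NN|Nn
N/III-4 un II-2×II-1: NN|Nn
N/IV-1 aff III-1×III-2: nn
⇒ N over [I-1,I-2,II-1,II-2,II-3,II-4,III-1,III-2,III-3,III-4,IV-1]: 148 consistent
T/I-1 un ·: TT|Tt
T/I-2 un ·: TT|Tt
T/II-1 un I-1×I-2: Tt
T/II-2 un ·: Tt
T/II-3 un I-1×I-2: TT|Tt
T/II-4 un I-1×I-2: TT|Tt
T/III-1 aff II-2×II-1: tt
T/III-2 un ·: Tt
T/III-3 un II-2×II-1: TT|Tt
T/III-4 un II-2×II-1: TT|Tt
T/IV-1 aff III-1×III-2: tt
⇒ T over [I-1,I-2,II-1,II-2,II-3,II-4,III-1,III-2,III-3,III-4,IV-1]: 48 consistent

III-2 ∈ {FF Nn Tt, Ff Nn Tt}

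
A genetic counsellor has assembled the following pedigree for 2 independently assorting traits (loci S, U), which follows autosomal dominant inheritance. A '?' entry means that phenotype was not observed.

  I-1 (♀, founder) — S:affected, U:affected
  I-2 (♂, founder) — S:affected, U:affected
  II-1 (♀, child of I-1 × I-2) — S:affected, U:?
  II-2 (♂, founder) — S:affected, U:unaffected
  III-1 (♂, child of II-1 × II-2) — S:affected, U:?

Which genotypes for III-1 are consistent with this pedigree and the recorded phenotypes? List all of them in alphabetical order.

S/I-1 aff ·: Ss|SS
S/I-2 aff ·: Ss|SS
S/II-1 aff I-1×I-2: Ss|SS
S/II-2 aff ·: Ss|SS
S/III-1 aff II-1×II-2: Ss|SS
⇒ S over [I-1,I-2,II-1,II-2,III-1]: 24 consistent
U/I-1 aff ·: Uu|UU
U/I-2 aff ·: Uu|UU
U/II-1 ? I-1×I-2: uu|Uu|UU
U/II-2 un ·: uu
U/III-1 ? II-1×II-2: uu|Uu
⇒ U over [I-1,I-2,II-1,II-2,III-1]: 11 consistent

III-1 ∈ {SS Uu, SS uu, Ss Uu, Ss uu}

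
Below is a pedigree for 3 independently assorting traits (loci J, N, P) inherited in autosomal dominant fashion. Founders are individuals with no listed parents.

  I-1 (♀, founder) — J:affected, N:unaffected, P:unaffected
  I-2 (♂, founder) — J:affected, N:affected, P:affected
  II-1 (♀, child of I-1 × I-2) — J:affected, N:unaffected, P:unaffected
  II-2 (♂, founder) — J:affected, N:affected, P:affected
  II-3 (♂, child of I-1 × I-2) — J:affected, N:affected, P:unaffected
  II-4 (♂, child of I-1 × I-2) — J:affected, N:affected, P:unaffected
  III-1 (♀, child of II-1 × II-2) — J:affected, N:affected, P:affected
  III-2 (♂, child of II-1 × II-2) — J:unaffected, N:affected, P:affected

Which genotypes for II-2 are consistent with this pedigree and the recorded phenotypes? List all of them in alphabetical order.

J/I-1 aff ·: Jj|JJ
J/I-2 aff ·: Jj|JJ
J/II-1 aff I-1×I-2: Jj
J/II-2 aff ·: Jj
J/II-3 aff I-1×I-2: Jj|JJ
J/II-4 aff I-1×I-2: Jj|JJ
J/III-1 aff II-1×II-2: Jj|JJ
J/III-2 un II-1×II-2: jj
⇒ J over [I-1,I-2,II-1,II-2,II-3,II-4,III-1,III-2]: 24 consistent
N/I-1 un ·: nn
N/I-2 aff ·: Nn
N/II-1 un I-1×I-2: nn
N/II-2 aff ·: Nn|NN
N/II-3 aff I-1×I-2: Nn
N/II-4 aff I-1×I-2: Nn
N/III-1 aff II-1×II-2: Nn
N/III-2 aff II-1×II-2: Nn
⇒ N over [I-1,I-2,II-1,II-2,II-3,II-4,III-1,III-2]: 2 consistent
P/I-1 un ·: pp
P/I-2 aff ·: Pp
P/II-1 un I-1×I-2: pp
P/II-2 aff ·: Pp|PP
P/II-3 un I-1×I-2: pp
P/II-4 un I-1×I-2: pp
P/III-1 aff II-1×II-2: Pp
P/III-2 aff II-1×II-2: Pp
⇒ P over [I-1,I-2,II-1,II-2,II-3,II-4,III-1,III-2]: 2 consistent

II-2 ∈ {Jj NN PP, Jj NN Pp, Jj Nn PP, Jj Nn Pp}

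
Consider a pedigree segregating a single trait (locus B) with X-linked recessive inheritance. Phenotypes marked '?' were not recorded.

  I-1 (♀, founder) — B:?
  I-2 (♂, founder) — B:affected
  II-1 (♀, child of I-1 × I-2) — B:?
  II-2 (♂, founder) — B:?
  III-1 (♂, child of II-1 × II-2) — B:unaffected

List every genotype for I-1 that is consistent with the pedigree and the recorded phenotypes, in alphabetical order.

B/I-1 ? ·: X^BX^B|X^BX^b
B/I-2 aff ·: X^bY
B/II-1 ? I-1×I-2: X^BX^b
B/II-2 ? ·: X^BY|X^bY
B/III-1 un II-1×II-2: X^BY
⇒ B over [I-1,I-2,II-1,II-2,III-1]: 4 consistent

I-1 ∈ {X^BX^B, X^BX^b}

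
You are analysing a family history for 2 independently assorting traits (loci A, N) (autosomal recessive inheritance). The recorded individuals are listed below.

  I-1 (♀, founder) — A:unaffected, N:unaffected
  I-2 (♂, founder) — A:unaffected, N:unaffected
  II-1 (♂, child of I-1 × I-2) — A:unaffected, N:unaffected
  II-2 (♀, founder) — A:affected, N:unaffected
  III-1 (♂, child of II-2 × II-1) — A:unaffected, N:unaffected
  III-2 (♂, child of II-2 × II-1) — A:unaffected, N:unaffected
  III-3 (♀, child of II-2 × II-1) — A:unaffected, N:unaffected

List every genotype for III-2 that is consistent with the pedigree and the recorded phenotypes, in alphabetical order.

A/I-1 un ·: AA|Aa
A/I-2 un ·: AA|Aa
A/II-1 un I-1×I-2: AA|Aa
A/II-2 aff ·: aa
A/III-1 un II-2×II-1: Aa
A/III-2 un II-2×II-1: Aa
A/III-3 un II-2×II-1: Aa
⇒ A over [I-1,I-2,II-1,II-2,III-1,III-2,III-3]: 7 consistent
N/I-1 un ·: NN|Nn
N/I-2 un ·: NN|Nn
N/II-1 un I-1×I-2: NN|Nn
N/II-2 un ·: NN|Nn
N/III-1 un II-2×II-1: NN|Nn
N/III-2 un II-2×II-1: NN|Nn
N/III-3 un II-2×II-1: NN|Nn
⇒ N over [I-1,I-2,II-1,II-2,III-1,III-2,III-3]: 84 consistent

III-2 ∈ {Aa NN, Aa Nn}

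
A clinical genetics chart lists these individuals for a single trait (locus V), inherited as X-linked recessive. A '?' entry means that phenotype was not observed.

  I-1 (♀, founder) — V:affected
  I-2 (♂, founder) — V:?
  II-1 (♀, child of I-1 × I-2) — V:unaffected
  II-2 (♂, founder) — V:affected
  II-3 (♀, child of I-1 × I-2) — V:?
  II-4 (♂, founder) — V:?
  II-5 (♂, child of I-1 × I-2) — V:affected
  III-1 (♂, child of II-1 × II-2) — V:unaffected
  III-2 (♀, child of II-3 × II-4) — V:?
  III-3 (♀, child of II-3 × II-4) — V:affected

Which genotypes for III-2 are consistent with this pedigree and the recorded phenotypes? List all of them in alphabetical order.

V/I-1 aff ·: X^vX^v
V/I-2 ? ·: X^VY
V/II-1 un I-1×I-2: X^VX^v
V/II-2 aff ·: X^vY
V/II-3 ? I-1×I-2: X^VX^v
V/II-4 ? ·: X^vY
V/II-5 aff I-1×I-2: X^vY
V/III-1 un II-1×II-2: X^VY
V/III-2 ? II-3×II-4: X^VX^v|X^vX^v
V/III-3 aff II-3×II-4: X^vX^v
⇒ V over [I-1,I-2,II-1,II-2,II-3,II-4,II-5,III-1,III-2,III-3]: 2 consistent

III-2 ∈ {X^VX^v, X^vX^v}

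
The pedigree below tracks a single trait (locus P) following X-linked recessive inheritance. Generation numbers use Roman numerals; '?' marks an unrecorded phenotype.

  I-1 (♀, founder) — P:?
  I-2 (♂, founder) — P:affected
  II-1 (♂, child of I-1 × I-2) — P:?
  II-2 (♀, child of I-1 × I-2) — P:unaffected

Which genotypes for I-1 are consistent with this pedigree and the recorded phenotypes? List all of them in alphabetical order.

P/I-1 ? ·: X^PX^P|X^PX^p
P/I-2 aff ·: X^pY
P/II-1 ? I-1×I-2: X^PY|X^pY
P/II-2 un I-1×I-2: X^PX^p
⇒ P over [I-1,I-2,II-1,II-2]: 3 consistent

I-1 ∈ {X^PX^P, X^PX^p}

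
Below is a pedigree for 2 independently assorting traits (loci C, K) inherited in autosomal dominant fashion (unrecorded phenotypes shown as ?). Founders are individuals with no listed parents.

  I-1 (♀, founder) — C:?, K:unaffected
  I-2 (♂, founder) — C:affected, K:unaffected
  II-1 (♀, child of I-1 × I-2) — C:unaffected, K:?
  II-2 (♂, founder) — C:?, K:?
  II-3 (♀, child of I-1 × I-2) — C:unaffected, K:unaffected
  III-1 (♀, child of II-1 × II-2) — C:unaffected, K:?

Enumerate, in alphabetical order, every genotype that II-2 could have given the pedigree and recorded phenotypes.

C/I-1 ? ·: cc|Cc
C/I-2 aff ·: Cc
C/II-1 un I-1×I-2: cc
C/II-2 ? ·: cc|Cc
C/II-3 un I-1×I-2: cc
C/III-1 un II-1×II-2: cc
⇒ C over [I-1,I-2,II-1,II-2,II-3,III-1]: 4 consistent
K/I-1 un ·: kk
K/I-2 un ·: kk
K/II-1 ? I-1×I-2: kk
K/II-2 ? ·: kk|Kk|KK
K/II-3 un I-1×I-2: kk
K/III-1 ? II-1×II-2: kk|Kk
⇒ K over [I-1,I-2,II-1,II-2,II-3,III-1]: 4 consistent

II-2 ∈ {Cc KK, Cc Kk, Cc kk, cc KK, cc Kk, cc kk}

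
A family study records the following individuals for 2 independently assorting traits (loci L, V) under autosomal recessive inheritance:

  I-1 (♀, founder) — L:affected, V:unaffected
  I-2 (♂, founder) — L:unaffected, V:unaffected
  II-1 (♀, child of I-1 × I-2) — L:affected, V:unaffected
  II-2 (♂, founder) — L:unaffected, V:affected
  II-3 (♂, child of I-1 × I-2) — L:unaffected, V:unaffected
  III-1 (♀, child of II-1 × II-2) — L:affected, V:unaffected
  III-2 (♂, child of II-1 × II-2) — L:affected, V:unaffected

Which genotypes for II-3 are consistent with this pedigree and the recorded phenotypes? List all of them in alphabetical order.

II-3 ∈ {Ll VV, Ll Vv}

L/I-1 aff ·: ll
L/I-2 un ·: Ll
L/II-1 aff I-1×I-2: ll
L/II-2 un ·: Ll
L/II-3 un I-1×I-2: Ll
L/III-1 aff II-1×II-2: ll
L/III-2 aff II-1×II-2: ll
⇒ L over [I-1,I-2,II-1,II-2,II-3,III-1,III-2]: 1 consistent
V/I-1 un ·: VV|Vv
V/I-2 un ·: VV|Vv
V/II-1 un I-1×I-2: VV|Vv
V/II-2 aff ·: vv
V/II-3 un I-1×I-2: VV|Vv
V/III-1 un II-1×II-2: Vv
V/III-2 un II-1×II-2: Vv
⇒ V over [I-1,I-2,II-1,II-2,II-3,III-1,III-2]: 13 consistent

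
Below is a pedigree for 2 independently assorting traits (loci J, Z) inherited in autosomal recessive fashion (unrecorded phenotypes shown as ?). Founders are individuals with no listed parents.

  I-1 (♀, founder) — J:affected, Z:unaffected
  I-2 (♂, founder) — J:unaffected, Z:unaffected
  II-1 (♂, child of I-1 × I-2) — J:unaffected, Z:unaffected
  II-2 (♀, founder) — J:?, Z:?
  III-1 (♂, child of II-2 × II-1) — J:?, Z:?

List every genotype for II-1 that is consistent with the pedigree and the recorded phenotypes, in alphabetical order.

J/I-1 aff ·: jj
J/I-2 un ·: JJ|Jj
J/II-1 un I-1×I-2: Jj
J/II-2 ? ·: JJ|Jj|jj
J/III-1 ? II-2×II-1: JJ|Jj|jj
⇒ J over [I-1,I-2,II-1,II-2,III-1]: 14 consistent
Z/I-1 un ·: ZZ|Zz
Z/I-2 un ·: ZZ|Zz
Z/II-1 un I-1×I-2: ZZ|Zz
Z/II-2 ? ·: ZZ|Zz|zz
Z/III-1 ? II-2×II-1: ZZ|Zz|zz
⇒ Z over [I-1,I-2,II-1,II-2,III-1]: 37 consistent

II-1 ∈ {Jj ZZ, Jj Zz}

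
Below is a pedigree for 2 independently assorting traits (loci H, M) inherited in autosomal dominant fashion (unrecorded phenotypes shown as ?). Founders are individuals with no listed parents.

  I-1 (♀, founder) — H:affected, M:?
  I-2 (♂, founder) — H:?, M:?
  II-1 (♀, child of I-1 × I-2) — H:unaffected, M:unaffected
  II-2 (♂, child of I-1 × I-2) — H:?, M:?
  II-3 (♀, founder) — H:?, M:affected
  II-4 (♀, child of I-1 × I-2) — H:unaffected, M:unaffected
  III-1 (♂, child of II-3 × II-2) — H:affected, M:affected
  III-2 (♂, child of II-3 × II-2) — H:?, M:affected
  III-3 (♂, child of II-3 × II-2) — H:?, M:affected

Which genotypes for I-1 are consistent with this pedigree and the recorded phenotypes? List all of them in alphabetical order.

I-1 ∈ {Hh Mm, Hh mm}

H/I-1 aff ·: Hh
H/I-2 ? ·: hh|Hh
H/II-1 un I-1×I-2: hh
H/II-2 ? I-1×I-2: hh|Hh|HH
H/II-3 ? ·: hh|Hh|HH
H/II-4 un I-1×I-2: hh
H/III-1 aff II-3×II-2: Hh|HH
H/III-2 ? II-3×II-2: hh|Hh|HH
H/III-3 ? II-3×II-2: hh|Hh|HH
⇒ H over [I-1,I-2,II-1,II-2,II-3,II-4,III-1,III-2,III-3]: 80 consistent
M/I-1 ? ·: mm|Mm
M/I-2 ? ·: mm|Mm
M/II-1 un I-1×I-2: mm
M/II-2 ? I-1×I-2: mm|Mm|MM
M/II-3 aff ·: Mm|MM
M/II-4 un I-1×I-2: mm
M/III-1 aff II-3×II-2: Mm|MM
M/III-2 aff II-3×II-2: Mm|MM
M/III-3 aff II-3×II-2: Mm|MM
⇒ M over [I-1,I-2,II-1,II-2,II-3,II-4,III-1,III-2,III-3]: 65 consistent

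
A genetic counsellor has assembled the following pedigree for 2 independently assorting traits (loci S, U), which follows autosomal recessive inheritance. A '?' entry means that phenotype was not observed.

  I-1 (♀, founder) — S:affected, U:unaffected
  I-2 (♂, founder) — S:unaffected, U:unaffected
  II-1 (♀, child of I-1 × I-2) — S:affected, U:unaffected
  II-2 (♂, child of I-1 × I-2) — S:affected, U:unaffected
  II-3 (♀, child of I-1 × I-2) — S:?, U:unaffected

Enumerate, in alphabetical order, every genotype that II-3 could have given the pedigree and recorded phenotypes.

II-3 ∈ {Ss UU, Ss Uu, ss UU, ss Uu}

S/I-1 aff ·: ss
S/I-2 un ·: Ss
S/II-1 aff I-1×I-2: ss
S/II-2 aff I-1×I-2: ss
S/II-3 ? I-1×I-2: Ss|ss
⇒ S over [I-1,I-2,II-1,II-2,II-3]: 2 consistent
U/I-1 un ·: UU|Uu
U/I-2 un ·: UU|Uu
U/II-1 un I-1×I-2: UU|Uu
U/II-2 un I-1×I-2: UU|Uu
U/II-3 un I-1×I-2: UU|Uu
⇒ U over [I-1,I-2,II-1,II-2,II-3]: 25 consistent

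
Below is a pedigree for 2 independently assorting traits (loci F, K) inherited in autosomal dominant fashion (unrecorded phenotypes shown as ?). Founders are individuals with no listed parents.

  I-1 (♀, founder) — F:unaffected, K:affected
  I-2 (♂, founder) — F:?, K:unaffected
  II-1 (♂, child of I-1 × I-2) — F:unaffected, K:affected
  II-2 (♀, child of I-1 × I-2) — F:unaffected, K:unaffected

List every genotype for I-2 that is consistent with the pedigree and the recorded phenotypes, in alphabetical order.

F/I-1 un ·: ff
F/I-2 ? ·: ff|Ff
F/II-1 un I-1×I-2: ff
F/II-2 un I-1×I-2: ff
⇒ F over [I-1,I-2,II-1,II-2]: 2 consistent
K/I-1 aff ·: Kk
K/I-2 un ·: kk
K/II-1 aff I-1×I-2: Kk
K/II-2 un I-1×I-2: kk
⇒ K over [I-1,I-2,II-1,II-2]: 1 consistent

I-2 ∈ {Ff kk, ff kk}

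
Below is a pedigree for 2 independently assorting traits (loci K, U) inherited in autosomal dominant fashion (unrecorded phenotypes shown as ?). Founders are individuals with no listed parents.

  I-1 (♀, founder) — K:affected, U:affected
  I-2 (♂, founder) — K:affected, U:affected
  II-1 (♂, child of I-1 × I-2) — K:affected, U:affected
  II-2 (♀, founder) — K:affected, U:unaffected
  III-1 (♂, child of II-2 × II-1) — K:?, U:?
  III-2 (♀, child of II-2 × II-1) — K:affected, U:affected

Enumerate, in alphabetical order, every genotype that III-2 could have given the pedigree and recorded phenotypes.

III-2 ∈ {KK Uu, Kk Uu}

K/I-1 aff ·: Kk|KK
K/I-2 aff ·: Kk|KK
K/II-1 aff I-1×I-2: Kk|KK
K/II-2 aff ·: Kk|KK
K/III-1 ? II-2×II-1: kk|Kk|KK
K/III-2 aff II-2×II-1: Kk|KK
⇒ K over [I-1,I-2,II-1,II-2,III-1,III-2]: 50 consistent
U/I-1 aff ·: Uu|UU
U/I-2 aff ·: Uu|UU
U/II-1 aff I-1×I-2: Uu|UU
U/II-2 un ·: uu
U/III-1 ? II-2×II-1: uu|Uu
U/III-2 aff II-2×II-1: Uu
⇒ U over [I-1,I-2,II-1,II-2,III-1,III-2]: 10 consistent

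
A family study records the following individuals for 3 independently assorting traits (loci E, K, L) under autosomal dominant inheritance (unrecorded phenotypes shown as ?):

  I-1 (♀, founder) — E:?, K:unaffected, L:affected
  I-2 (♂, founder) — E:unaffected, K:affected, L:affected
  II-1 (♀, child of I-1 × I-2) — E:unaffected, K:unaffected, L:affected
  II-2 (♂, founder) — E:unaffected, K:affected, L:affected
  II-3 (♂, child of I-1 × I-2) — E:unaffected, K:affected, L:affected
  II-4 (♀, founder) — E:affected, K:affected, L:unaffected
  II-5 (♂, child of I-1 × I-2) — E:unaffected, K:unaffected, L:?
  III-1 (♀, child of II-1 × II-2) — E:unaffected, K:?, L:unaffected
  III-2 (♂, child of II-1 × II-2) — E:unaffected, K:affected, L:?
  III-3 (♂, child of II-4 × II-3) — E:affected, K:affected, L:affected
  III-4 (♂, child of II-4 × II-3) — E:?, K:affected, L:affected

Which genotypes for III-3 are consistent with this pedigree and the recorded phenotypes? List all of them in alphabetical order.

E/I-1 ? ·: ee|Ee
E/I-2 un ·: ee
E/II-1 un I-1×I-2: ee
E/II-2 un ·: ee
E/II-3 un I-1×I-2: ee
E/II-4 aff ·: Ee|EE
E/II-5 un I-1×I-2: ee
E/III-1 un II-1×II-2: ee
E/III-2 un II-1×II-2: ee
E/III-3 aff II-4×II-3: Ee
E/III-4 ? II-4×II-3: ee|Ee
⇒ E over [I-1,I-2,II-1,II-2,II-3,II-4,II-5,III-1,III-2,III-3,III-4]: 6 consistent
K/I-1 un ·: kk
K/I-2 aff ·: Kk
K/II-1 un I-1×I-2: kk
K/II-2 aff ·: Kk|KK
K/II-3 aff I-1×I-2: Kk
K/II-4 aff ·: Kk|KK
K/II-5 un I-1×I-2: kk
K/III-1 ? II-1×II-2: kk|Kk
K/III-2 aff II-1×II-2: Kk
K/III-3 aff II-4×II-3: Kk|KK
K/III-4 aff II-4×II-3: Kk|KK
⇒ K over [I-1,I-2,II-1,II-2,II-3,II-4,II-5,III-1,III-2,III-3,III-4]: 24 consistent
L/I-1 aff ·: Ll|LL
L/I-2 aff ·: Ll|LL
L/II-1 aff I-1×I-2: Ll
L/II-2 aff ·: Ll
L/II-3 aff I-1×I-2: Ll|LL
L/II-4 un ·: ll
L/II-5 ? I-1×I-2: ll|Ll|LL
L/III-1 un II-1×II-2: ll
L/III-2 ? II-1×II-2: ll|Ll|LL
L/III-3 aff II-4×II-3: Ll
L/III-4 aff II-4×II-3: Ll
⇒ L over [I-1,I-2,II-1,II-2,II-3,II-4,II-5,III-1,III-2,III-3,III-4]: 42 consistent

III-3 ∈ {Ee KK Ll, Ee Kk Ll}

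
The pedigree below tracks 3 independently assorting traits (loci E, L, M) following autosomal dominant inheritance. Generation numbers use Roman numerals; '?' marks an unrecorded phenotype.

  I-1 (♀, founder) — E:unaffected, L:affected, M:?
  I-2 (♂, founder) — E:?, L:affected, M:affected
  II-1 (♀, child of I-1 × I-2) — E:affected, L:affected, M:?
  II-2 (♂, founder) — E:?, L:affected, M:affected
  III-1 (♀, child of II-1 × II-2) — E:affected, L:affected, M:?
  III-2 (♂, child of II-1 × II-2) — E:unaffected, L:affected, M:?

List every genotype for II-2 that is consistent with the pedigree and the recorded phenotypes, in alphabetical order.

II-2 ∈ {Ee LL MM, Ee LL Mm, Ee Ll MM, Ee Ll Mm, ee LL MM, ee LL Mm, ee Ll MM, ee Ll Mm}

E/I-1 un ·: ee
E/I-2 ? ·: Ee|EE
E/II-1 aff I-1×I-2: Ee
E/II-2 ? ·: ee|Ee
E/III-1 aff II-1×II-2: Ee|EE
E/III-2 un II-1×II-2: ee
⇒ E over [I-1,I-2,II-1,II-2,III-1,III-2]: 6 consistent
L/I-1 aff ·: Ll|LL
L/I-2 aff ·: Ll|LL
L/II-1 aff I-1×I-2: Ll|LL
L/II-2 aff ·: Ll|LL
L/III-1 aff II-1×II-2: Ll|LL
L/III-2 aff II-1×II-2: Ll|LL
⇒ L over [I-1,I-2,II-1,II-2,III-1,III-2]: 44 consistent
M/I-1 ? ·: mm|Mm|MM
M/I-2 aff ·: Mm|MM
M/II-1 ? I-1×I-2: mm|Mm|MM
M/II-2 aff ·: Mm|MM
M/III-1 ? II-1×II-2: mm|Mm|MM
M/III-2 ? II-1×II-2: mm|Mm|MM
⇒ M over [I-1,I-2,II-1,II-2,III-1,III-2]: 95 consistent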